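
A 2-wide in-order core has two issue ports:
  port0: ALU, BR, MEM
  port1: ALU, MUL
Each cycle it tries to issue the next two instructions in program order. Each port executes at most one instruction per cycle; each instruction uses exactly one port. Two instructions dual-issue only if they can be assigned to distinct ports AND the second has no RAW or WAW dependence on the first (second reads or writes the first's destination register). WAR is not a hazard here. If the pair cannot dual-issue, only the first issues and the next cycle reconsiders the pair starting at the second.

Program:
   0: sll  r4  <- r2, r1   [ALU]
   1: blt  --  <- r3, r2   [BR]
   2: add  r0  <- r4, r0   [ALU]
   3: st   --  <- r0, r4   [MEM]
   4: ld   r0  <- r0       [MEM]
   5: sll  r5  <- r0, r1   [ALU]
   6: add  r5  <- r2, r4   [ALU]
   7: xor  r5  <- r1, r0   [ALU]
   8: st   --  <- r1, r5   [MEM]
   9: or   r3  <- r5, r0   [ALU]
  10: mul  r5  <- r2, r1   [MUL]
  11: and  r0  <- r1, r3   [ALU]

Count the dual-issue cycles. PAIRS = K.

[0] i0/i1  sll.ALU+blt.BR  -- dual
[1] i2  add.ALU  -- RAW r0
[2] i3  st.MEM  -- no-port MEM/MEM
[3] i4  ld.MEM  -- RAW r0
[4] i5  sll.ALU  -- WAW r5
[5] i6  add.ALU  -- WAW r5
[6] i7  xor.ALU  -- RAW r5
[7] i8/i9  st.MEM+or.ALU  -- dual
[8] i10/i11  mul.MUL+and.ALU  -- dual

PAIRS = 3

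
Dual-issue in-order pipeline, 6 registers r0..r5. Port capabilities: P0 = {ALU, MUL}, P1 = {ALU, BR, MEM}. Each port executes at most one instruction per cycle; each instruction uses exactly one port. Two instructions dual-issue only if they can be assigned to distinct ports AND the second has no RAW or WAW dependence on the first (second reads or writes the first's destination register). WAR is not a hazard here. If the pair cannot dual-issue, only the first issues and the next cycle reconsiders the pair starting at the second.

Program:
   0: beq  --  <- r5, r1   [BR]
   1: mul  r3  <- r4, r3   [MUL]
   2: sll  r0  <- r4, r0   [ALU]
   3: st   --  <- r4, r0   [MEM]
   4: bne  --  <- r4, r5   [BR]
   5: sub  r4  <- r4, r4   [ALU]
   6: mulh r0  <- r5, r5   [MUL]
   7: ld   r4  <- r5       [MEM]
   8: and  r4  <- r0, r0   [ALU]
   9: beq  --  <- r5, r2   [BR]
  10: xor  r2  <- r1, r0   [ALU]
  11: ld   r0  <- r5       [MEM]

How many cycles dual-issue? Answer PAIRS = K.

PAIRS = 5

t=0 i0,i1:beq.BR mul.MUL ; 2-wide
t=1 i2:sll.ALU ; RAW r0
t=2 i3:st.MEM ; no-port MEM/BR
t=3 i4,i5:bne.BR sub.ALU ; 2-wide
t=4 i6,i7:mulh.MUL ld.MEM ; 2-wide
t=5 i8,i9:and.ALU beq.BR ; 2-wide
t=6 i10,i11:xor.ALU ld.MEM ; 2-wide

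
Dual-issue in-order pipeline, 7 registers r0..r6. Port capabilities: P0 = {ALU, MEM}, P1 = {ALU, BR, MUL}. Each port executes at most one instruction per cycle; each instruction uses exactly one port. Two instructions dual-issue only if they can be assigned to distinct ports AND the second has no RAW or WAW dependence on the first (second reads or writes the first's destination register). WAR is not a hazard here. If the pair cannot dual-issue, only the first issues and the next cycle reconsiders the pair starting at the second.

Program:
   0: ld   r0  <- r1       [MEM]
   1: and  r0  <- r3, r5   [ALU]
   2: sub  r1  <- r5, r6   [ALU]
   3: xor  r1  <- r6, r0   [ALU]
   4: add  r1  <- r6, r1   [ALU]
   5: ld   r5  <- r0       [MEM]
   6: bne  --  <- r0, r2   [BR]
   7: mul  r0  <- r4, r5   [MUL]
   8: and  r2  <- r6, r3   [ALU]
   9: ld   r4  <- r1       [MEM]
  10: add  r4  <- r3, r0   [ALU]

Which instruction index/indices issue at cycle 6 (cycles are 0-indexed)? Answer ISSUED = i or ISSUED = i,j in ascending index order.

#0 head=0: ld i0 WAW r0
#1 head=1: and sub i1/i2 dual
#2 head=3: xor i3 RAW+WAW r1
#3 head=4: add ld i4/i5 dual
#4 head=6: bne i6 no-port BR/MUL
#5 head=7: mul and i7/i8 dual
#6 head=9: ld i9 WAW r4
#7 head=10: add i10 tail

ISSUED = 9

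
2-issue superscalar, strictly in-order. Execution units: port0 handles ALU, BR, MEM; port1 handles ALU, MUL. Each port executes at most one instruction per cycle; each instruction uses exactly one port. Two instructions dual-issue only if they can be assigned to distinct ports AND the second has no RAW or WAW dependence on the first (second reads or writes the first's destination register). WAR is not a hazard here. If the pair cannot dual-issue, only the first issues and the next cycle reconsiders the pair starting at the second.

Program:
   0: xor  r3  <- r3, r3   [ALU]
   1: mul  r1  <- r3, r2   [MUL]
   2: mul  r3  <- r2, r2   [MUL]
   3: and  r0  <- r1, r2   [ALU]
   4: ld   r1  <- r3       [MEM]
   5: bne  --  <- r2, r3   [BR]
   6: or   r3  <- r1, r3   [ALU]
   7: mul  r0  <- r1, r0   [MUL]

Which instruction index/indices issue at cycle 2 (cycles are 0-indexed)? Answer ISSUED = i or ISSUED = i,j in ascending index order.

ISSUED = 2,3

c0: i0 xor  RAW r3
c1: i1 mul  no-port MUL/MUL
c2: i2,i3 mul and  pair
c3: i4 ld  no-port MEM/BR
c4: i5,i6 bne or  pair
c5: i7 mul  tail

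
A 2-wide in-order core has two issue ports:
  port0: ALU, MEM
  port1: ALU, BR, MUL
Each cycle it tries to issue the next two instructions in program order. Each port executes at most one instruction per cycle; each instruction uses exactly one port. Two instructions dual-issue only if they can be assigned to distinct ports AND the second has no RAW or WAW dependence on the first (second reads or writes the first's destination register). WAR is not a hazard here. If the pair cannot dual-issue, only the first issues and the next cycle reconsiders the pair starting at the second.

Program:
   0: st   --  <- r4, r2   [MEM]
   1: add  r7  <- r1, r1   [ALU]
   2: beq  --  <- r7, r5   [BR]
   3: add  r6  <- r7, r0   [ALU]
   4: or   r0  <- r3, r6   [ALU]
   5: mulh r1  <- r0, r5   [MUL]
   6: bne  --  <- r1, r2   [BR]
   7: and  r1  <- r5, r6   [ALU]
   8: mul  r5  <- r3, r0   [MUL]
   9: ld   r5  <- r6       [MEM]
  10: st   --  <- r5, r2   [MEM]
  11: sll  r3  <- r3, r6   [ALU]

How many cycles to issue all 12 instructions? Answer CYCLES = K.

[0] i0/i1  st/add  -- dual
[1] i2/i3  beq/add  -- dual
[2] i4  or  -- RAW r0
[3] i5  mulh  -- no-port MUL/BR
[4] i6/i7  bne/and  -- dual
[5] i8  mul  -- WAW r5
[6] i9  ld  -- no-port MEM/MEM
[7] i10/i11  st/sll  -- dual

CYCLES = 8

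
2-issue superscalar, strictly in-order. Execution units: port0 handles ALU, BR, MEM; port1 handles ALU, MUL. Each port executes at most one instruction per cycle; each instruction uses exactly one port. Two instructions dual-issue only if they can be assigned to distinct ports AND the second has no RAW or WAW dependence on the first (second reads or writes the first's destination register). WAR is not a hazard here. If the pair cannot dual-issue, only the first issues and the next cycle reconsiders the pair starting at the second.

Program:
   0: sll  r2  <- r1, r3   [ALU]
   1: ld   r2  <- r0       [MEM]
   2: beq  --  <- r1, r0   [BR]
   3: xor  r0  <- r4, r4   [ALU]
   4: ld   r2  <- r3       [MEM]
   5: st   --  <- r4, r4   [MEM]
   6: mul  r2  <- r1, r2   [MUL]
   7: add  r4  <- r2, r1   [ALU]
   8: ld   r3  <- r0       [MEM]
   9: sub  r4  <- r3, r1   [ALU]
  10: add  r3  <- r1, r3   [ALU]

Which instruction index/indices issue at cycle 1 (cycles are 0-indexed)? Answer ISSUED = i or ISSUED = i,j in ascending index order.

[0] i0  sll  -- WAW r2
[1] i1  ld  -- no-port MEM/BR
[2] i2,i3  beq+xor  -- dual
[3] i4  ld  -- no-port MEM/MEM
[4] i5,i6  st+mul  -- dual
[5] i7,i8  add+ld  -- dual
[6] i9,i10  sub+add  -- dual

ISSUED = 1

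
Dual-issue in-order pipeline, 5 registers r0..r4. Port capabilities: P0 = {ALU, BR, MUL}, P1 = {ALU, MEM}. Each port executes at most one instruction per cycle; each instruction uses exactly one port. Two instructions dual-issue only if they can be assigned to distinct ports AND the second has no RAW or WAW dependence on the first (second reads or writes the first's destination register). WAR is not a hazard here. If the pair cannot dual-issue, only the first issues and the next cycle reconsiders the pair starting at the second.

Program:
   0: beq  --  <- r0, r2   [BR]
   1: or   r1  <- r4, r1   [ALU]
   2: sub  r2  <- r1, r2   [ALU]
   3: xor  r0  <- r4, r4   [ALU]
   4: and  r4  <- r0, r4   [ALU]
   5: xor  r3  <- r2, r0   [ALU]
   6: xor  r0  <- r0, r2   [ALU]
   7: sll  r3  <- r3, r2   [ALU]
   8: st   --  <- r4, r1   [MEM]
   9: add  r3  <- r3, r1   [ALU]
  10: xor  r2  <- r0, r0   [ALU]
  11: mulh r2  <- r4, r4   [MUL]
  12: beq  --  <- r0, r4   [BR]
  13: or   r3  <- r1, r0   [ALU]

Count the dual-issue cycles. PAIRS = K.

[0] i0,i1  beq or  -- pair
[1] i2,i3  sub xor  -- pair
[2] i4,i5  and xor  -- pair
[3] i6,i7  xor sll  -- pair
[4] i8,i9  st add  -- pair
[5] i10  xor  -- WAW r2
[6] i11  mulh  -- no-port MUL/BR
[7] i12,i13  beq or  -- pair

PAIRS = 6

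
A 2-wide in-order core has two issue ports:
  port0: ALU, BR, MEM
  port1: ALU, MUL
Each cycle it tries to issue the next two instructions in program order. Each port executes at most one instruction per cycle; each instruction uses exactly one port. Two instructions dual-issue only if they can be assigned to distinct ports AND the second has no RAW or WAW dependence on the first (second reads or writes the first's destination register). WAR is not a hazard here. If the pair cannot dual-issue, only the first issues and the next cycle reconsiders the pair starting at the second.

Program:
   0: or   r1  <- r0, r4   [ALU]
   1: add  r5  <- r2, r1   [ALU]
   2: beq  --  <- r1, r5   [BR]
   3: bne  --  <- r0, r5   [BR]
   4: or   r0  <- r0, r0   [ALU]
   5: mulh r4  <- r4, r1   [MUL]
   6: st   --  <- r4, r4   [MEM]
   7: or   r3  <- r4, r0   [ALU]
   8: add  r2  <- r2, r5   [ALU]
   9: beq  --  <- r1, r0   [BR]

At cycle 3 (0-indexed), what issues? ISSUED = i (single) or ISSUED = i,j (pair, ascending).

#0 head=0: or.ALU i0 RAW r1
#1 head=1: add.ALU i1 RAW r5
#2 head=2: beq.BR i2 no-port BR/BR
#3 head=3: bne.BR;or.ALU i3/i4 2-wide
#4 head=5: mulh.MUL i5 RAW r4
#5 head=6: st.MEM;or.ALU i6/i7 2-wide
#6 head=8: add.ALU;beq.BR i8/i9 2-wide

ISSUED = 3,4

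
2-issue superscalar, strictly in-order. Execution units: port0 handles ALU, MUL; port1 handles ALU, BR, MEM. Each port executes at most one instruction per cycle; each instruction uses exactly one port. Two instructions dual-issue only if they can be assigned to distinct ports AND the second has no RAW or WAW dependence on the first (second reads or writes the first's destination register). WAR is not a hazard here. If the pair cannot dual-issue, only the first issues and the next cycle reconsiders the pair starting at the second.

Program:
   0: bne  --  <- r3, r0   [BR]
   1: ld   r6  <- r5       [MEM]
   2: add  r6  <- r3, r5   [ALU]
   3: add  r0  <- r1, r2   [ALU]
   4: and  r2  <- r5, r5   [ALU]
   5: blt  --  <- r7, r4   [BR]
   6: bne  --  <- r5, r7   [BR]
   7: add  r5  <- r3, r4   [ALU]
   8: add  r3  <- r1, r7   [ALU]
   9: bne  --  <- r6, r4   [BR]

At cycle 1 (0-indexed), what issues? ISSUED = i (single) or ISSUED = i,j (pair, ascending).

#0 head=0: bne.BR i0 no-port BR/MEM
#1 head=1: ld.MEM i1 WAW r6
#2 head=2: add.ALU+add.ALU i2&i3 dual
#3 head=4: and.ALU+blt.BR i4&i5 dual
#4 head=6: bne.BR+add.ALU i6&i7 dual
#5 head=8: add.ALU+bne.BR i8&i9 dual

ISSUED = 1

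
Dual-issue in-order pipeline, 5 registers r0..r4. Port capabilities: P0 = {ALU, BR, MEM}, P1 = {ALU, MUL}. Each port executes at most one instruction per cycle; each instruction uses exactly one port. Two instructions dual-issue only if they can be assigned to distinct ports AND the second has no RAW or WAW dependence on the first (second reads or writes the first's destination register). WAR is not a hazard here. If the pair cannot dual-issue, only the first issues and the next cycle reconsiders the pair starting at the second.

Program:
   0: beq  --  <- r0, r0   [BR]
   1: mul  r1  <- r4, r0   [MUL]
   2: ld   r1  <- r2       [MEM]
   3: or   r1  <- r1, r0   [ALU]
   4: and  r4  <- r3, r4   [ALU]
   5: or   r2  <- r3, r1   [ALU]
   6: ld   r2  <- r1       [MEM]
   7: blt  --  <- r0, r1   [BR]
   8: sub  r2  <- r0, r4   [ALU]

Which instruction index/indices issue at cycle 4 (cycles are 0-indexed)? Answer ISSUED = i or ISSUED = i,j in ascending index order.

ISSUED = 6

0. beq.BR+mul.MUL @i0&i1  | 2-wide
1. ld.MEM @i2  | RAW+WAW r1
2. or.ALU+and.ALU @i3&i4  | 2-wide
3. or.ALU @i5  | WAW r2
4. ld.MEM @i6  | no-port MEM/BR
5. blt.BR+sub.ALU @i7&i8  | 2-wide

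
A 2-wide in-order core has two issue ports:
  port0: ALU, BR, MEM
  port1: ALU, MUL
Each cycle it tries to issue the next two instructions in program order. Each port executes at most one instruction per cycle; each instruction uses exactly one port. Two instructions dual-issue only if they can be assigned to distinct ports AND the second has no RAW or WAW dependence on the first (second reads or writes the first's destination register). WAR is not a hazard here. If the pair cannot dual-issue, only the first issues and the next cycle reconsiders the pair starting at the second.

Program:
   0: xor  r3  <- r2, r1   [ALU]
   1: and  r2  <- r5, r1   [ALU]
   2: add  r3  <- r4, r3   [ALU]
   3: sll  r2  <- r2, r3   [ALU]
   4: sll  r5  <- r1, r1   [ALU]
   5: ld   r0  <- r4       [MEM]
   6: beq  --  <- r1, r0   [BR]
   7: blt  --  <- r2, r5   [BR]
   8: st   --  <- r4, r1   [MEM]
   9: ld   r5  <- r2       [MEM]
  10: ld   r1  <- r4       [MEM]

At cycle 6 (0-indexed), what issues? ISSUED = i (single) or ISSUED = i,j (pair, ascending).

ISSUED = 8

#0 head=0: xor+and i0,i1 dual
#1 head=2: add i2 RAW r3
#2 head=3: sll+sll i3,i4 dual
#3 head=5: ld i5 no-port MEM/BR
#4 head=6: beq i6 no-port BR/BR
#5 head=7: blt i7 no-port BR/MEM
#6 head=8: st i8 no-port MEM/MEM
#7 head=9: ld i9 no-port MEM/MEM
#8 head=10: ld i10 tail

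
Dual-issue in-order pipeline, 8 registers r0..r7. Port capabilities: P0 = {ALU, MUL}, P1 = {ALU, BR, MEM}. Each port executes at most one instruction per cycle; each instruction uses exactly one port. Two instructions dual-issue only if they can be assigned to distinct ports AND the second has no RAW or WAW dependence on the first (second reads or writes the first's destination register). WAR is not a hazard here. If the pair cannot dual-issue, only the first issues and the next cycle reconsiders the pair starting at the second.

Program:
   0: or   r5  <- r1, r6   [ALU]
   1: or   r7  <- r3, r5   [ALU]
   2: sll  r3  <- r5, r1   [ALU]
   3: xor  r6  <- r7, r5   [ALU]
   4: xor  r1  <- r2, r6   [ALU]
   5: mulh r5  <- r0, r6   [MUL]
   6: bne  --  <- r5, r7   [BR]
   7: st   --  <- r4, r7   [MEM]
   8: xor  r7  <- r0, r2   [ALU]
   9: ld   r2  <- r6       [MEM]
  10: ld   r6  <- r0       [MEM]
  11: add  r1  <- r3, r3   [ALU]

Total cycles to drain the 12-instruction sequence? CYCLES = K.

CYCLES = 8

#0 head=0: or i0 RAW r5
#1 head=1: or+sll i1,i2 dual
#2 head=3: xor i3 RAW r6
#3 head=4: xor+mulh i4,i5 dual
#4 head=6: bne i6 no-port BR/MEM
#5 head=7: st+xor i7,i8 dual
#6 head=9: ld i9 no-port MEM/MEM
#7 head=10: ld+add i10,i11 dual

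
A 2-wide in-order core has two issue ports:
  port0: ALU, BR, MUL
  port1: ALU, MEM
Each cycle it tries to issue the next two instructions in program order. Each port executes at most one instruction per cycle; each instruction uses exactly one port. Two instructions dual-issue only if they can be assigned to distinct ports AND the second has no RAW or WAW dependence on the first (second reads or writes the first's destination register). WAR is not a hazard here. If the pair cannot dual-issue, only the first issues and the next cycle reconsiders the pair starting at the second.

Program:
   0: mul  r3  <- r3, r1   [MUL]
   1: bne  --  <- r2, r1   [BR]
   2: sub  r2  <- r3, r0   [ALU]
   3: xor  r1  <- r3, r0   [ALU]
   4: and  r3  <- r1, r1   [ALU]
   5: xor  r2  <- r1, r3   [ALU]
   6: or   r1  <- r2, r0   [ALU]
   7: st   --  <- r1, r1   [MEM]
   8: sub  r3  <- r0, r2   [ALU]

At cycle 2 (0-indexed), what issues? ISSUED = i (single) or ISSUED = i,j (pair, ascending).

ISSUED = 3

#0 head=0: mul i0 no-port MUL/BR
#1 head=1: bne/sub i1+i2 pair
#2 head=3: xor i3 RAW r1
#3 head=4: and i4 RAW r3
#4 head=5: xor i5 RAW r2
#5 head=6: or i6 RAW r1
#6 head=7: st/sub i7+i8 pair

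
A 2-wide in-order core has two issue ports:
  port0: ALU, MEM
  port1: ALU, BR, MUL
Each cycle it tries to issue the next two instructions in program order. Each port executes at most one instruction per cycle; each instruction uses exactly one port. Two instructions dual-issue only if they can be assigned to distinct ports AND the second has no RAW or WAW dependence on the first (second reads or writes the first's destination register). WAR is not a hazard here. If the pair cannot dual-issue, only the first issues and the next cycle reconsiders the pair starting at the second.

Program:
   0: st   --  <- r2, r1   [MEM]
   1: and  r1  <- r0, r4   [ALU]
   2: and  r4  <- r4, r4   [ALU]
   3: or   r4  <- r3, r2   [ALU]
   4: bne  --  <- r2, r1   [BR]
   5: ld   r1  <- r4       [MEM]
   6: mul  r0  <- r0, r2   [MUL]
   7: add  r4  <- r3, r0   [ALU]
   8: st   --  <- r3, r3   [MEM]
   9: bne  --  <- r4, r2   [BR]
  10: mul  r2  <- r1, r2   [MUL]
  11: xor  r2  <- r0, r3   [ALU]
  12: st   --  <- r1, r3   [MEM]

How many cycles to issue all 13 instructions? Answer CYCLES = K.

CYCLES = 8

c0: i0/i1 st+and  pair
c1: i2 and  WAW r4
c2: i3/i4 or+bne  pair
c3: i5/i6 ld+mul  pair
c4: i7/i8 add+st  pair
c5: i9 bne  no-port BR/MUL
c6: i10 mul  WAW r2
c7: i11/i12 xor+st  pair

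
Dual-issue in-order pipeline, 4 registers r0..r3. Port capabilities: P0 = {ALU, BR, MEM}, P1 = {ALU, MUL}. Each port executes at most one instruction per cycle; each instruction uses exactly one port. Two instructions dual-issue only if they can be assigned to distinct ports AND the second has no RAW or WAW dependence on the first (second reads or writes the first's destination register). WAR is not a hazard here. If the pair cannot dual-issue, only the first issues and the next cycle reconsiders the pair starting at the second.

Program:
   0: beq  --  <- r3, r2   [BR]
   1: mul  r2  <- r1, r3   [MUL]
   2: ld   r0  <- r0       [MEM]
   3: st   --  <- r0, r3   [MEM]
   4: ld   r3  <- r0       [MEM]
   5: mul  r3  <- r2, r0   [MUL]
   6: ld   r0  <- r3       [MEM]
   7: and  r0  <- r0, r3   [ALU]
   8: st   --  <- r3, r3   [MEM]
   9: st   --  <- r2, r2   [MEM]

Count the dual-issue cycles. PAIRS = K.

#0 head=0: beq;mul i0&i1 dual
#1 head=2: ld i2 no-port MEM/MEM
#2 head=3: st i3 no-port MEM/MEM
#3 head=4: ld i4 WAW r3
#4 head=5: mul i5 RAW r3
#5 head=6: ld i6 RAW+WAW r0
#6 head=7: and;st i7&i8 dual
#7 head=9: st i9 tail

PAIRS = 2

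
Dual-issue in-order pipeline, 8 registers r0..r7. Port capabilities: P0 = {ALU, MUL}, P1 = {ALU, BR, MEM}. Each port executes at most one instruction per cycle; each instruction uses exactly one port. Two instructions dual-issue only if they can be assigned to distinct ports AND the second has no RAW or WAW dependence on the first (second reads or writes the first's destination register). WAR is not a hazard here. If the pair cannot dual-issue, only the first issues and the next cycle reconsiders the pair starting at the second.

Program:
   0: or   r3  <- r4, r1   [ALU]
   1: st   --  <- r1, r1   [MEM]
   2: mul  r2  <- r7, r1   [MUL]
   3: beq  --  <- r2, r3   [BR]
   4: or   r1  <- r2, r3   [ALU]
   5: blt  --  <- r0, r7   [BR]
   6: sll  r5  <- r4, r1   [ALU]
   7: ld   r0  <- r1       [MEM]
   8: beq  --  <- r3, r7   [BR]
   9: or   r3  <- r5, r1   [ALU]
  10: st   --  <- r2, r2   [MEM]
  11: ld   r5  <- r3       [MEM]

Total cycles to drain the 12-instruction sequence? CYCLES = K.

CYCLES = 8

[0] i0+i1  or.ALU st.MEM  -- 2-wide
[1] i2  mul.MUL  -- RAW r2
[2] i3+i4  beq.BR or.ALU  -- 2-wide
[3] i5+i6  blt.BR sll.ALU  -- 2-wide
[4] i7  ld.MEM  -- no-port MEM/BR
[5] i8+i9  beq.BR or.ALU  -- 2-wide
[6] i10  st.MEM  -- no-port MEM/MEM
[7] i11  ld.MEM  -- tail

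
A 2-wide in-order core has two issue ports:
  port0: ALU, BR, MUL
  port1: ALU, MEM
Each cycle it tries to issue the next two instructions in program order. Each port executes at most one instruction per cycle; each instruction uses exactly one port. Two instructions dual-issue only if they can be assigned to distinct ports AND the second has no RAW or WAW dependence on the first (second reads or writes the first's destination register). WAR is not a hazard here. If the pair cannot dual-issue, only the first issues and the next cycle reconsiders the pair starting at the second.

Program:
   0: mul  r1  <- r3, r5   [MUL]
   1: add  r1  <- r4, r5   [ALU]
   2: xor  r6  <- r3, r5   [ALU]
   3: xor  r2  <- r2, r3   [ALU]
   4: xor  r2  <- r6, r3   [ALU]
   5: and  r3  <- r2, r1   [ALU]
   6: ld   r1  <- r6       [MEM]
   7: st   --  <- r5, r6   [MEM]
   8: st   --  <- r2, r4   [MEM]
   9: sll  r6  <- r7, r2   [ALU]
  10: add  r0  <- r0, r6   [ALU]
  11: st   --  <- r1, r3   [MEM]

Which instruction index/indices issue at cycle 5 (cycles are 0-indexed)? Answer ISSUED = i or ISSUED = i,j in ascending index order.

t=0 i0:mul.MUL ; WAW r1
t=1 i1&i2:add.ALU;xor.ALU ; dual
t=2 i3:xor.ALU ; WAW r2
t=3 i4:xor.ALU ; RAW r2
t=4 i5&i6:and.ALU;ld.MEM ; dual
t=5 i7:st.MEM ; no-port MEM/MEM
t=6 i8&i9:st.MEM;sll.ALU ; dual
t=7 i10&i11:add.ALU;st.MEM ; dual

ISSUED = 7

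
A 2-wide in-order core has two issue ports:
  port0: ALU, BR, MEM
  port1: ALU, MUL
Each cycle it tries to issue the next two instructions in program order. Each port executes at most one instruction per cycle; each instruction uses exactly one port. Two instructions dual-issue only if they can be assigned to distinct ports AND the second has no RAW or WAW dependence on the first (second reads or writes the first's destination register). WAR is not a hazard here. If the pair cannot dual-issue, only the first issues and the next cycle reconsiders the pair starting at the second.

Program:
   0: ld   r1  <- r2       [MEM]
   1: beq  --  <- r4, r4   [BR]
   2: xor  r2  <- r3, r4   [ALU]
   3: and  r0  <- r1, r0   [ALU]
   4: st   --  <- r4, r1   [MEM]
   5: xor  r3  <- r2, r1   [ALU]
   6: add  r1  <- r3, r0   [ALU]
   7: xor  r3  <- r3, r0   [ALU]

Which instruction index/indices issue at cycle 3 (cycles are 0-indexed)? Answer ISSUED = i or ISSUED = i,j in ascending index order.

ISSUED = 5

[0] i0  ld  -- no-port MEM/BR
[1] i1,i2  beq/xor  -- dual
[2] i3,i4  and/st  -- dual
[3] i5  xor  -- RAW r3
[4] i6,i7  add/xor  -- dual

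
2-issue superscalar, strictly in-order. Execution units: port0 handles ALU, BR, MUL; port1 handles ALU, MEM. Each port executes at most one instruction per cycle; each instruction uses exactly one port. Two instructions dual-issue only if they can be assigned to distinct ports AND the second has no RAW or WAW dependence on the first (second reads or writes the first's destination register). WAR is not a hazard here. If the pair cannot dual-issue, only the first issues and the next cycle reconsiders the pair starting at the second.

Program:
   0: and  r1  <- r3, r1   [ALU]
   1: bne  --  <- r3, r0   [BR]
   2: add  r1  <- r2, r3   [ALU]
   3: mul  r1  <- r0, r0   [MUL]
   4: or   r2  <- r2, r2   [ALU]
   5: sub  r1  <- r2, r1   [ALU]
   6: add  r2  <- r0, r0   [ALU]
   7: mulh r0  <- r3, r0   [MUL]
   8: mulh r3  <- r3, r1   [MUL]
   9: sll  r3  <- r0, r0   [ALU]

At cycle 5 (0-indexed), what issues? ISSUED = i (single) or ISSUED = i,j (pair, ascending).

c0: i0&i1 and bne  pair
c1: i2 add  WAW r1
c2: i3&i4 mul or  pair
c3: i5&i6 sub add  pair
c4: i7 mulh  no-port MUL/MUL
c5: i8 mulh  WAW r3
c6: i9 sll  tail

ISSUED = 8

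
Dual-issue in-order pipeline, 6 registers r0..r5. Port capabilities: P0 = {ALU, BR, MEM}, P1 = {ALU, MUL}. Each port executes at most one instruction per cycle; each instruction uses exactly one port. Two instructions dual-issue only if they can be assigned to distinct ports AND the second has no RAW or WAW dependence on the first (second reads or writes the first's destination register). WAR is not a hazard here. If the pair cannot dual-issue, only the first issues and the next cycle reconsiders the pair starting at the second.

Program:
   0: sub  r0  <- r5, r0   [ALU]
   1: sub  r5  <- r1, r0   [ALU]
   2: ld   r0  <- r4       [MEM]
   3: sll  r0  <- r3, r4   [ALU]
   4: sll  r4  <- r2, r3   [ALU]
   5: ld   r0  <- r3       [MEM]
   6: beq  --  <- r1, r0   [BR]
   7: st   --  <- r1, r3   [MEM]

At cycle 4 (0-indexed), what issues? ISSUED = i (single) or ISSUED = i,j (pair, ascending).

0. sub @i0  | RAW r0
1. sub ld @i1&i2  | dual
2. sll sll @i3&i4  | dual
3. ld @i5  | no-port MEM/BR
4. beq @i6  | no-port BR/MEM
5. st @i7  | tail

ISSUED = 6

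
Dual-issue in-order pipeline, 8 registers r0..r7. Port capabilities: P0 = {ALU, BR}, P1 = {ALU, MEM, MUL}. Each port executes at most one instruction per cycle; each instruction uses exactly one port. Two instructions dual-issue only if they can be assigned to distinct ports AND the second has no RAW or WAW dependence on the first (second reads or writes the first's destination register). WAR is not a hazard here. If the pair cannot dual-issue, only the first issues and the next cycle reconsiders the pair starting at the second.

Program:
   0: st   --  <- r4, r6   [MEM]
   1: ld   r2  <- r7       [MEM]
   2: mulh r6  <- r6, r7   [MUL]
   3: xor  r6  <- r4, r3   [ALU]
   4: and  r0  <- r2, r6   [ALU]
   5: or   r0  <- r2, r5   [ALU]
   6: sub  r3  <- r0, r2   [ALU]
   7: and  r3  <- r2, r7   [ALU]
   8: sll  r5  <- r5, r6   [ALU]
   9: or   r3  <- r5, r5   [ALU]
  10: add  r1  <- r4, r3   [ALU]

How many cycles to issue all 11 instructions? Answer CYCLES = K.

CYCLES = 10

[0] i0  st.MEM  -- no-port MEM/MEM
[1] i1  ld.MEM  -- no-port MEM/MUL
[2] i2  mulh.MUL  -- WAW r6
[3] i3  xor.ALU  -- RAW r6
[4] i4  and.ALU  -- WAW r0
[5] i5  or.ALU  -- RAW r0
[6] i6  sub.ALU  -- WAW r3
[7] i7/i8  and.ALU sll.ALU  -- pair
[8] i9  or.ALU  -- RAW r3
[9] i10  add.ALU  -- tail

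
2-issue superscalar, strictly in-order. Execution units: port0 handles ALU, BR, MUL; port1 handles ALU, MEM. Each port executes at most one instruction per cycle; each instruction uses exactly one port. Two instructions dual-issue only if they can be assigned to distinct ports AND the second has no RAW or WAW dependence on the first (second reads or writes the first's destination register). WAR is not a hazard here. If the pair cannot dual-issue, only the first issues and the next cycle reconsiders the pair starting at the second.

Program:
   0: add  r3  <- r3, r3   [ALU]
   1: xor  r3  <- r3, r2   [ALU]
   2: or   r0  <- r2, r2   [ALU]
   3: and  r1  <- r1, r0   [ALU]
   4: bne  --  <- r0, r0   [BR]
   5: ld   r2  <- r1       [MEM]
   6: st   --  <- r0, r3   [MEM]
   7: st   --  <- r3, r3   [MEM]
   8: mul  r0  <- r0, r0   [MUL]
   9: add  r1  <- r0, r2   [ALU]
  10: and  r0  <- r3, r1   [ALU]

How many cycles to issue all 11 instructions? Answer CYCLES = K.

CYCLES = 8

  cy0 -> i0 (add.ALU) RAW+WAW r3
  cy1 -> i1+i2 (xor.ALU or.ALU) dual
  cy2 -> i3+i4 (and.ALU bne.BR) dual
  cy3 -> i5 (ld.MEM) no-port MEM/MEM
  cy4 -> i6 (st.MEM) no-port MEM/MEM
  cy5 -> i7+i8 (st.MEM mul.MUL) dual
  cy6 -> i9 (add.ALU) RAW r1
  cy7 -> i10 (and.ALU) tail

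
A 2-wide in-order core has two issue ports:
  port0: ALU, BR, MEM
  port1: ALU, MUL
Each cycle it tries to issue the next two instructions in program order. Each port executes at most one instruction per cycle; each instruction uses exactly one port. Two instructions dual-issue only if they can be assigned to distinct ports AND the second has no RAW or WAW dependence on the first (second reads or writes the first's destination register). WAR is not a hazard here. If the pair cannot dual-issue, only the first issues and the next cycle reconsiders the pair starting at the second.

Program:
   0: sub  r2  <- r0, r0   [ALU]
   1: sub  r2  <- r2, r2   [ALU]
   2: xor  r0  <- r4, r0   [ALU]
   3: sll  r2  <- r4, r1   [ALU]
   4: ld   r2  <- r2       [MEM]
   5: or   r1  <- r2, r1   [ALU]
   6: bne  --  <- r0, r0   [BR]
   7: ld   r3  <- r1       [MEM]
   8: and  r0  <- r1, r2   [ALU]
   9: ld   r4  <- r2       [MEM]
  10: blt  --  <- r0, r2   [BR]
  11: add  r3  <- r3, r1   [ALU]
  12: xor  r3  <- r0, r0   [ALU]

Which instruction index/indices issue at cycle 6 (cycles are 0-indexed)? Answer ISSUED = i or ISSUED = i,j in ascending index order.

ISSUED = 9

0. sub.ALU @i0  | RAW+WAW r2
1. sub.ALU+xor.ALU @i1,i2  | 2-wide
2. sll.ALU @i3  | RAW+WAW r2
3. ld.MEM @i4  | RAW r2
4. or.ALU+bne.BR @i5,i6  | 2-wide
5. ld.MEM+and.ALU @i7,i8  | 2-wide
6. ld.MEM @i9  | no-port MEM/BR
7. blt.BR+add.ALU @i10,i11  | 2-wide
8. xor.ALU @i12  | tail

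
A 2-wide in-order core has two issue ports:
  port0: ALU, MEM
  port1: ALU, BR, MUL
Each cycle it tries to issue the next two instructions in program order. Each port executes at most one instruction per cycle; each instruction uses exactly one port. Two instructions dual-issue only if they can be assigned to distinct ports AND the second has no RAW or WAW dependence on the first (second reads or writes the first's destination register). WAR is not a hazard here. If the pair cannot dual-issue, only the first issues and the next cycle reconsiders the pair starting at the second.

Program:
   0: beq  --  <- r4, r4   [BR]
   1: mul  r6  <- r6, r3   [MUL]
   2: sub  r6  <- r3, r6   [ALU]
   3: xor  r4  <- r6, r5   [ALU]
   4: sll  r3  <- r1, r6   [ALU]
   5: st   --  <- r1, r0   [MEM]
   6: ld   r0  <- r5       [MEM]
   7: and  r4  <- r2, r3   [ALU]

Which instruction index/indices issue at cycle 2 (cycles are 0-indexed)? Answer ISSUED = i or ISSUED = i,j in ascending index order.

ISSUED = 2

  cy0 -> i0 (beq.BR) no-port BR/MUL
  cy1 -> i1 (mul.MUL) RAW+WAW r6
  cy2 -> i2 (sub.ALU) RAW r6
  cy3 -> i3&i4 (xor.ALU;sll.ALU) dual
  cy4 -> i5 (st.MEM) no-port MEM/MEM
  cy5 -> i6&i7 (ld.MEM;and.ALU) dual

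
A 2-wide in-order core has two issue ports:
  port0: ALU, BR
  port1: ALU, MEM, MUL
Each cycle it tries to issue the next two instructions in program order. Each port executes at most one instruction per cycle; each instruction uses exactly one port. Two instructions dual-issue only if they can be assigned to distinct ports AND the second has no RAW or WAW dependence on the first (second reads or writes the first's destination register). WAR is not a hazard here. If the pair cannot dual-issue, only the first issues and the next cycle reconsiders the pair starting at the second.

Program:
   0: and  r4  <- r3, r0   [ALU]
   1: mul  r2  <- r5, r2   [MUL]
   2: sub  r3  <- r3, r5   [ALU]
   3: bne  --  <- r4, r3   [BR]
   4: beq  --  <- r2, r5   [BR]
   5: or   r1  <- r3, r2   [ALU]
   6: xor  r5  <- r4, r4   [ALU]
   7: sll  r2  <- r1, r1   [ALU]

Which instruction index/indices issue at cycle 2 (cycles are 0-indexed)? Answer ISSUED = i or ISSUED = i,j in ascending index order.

ISSUED = 3

c0: i0&i1 and+mul  2-wide
c1: i2 sub  RAW r3
c2: i3 bne  no-port BR/BR
c3: i4&i5 beq+or  2-wide
c4: i6&i7 xor+sll  2-wide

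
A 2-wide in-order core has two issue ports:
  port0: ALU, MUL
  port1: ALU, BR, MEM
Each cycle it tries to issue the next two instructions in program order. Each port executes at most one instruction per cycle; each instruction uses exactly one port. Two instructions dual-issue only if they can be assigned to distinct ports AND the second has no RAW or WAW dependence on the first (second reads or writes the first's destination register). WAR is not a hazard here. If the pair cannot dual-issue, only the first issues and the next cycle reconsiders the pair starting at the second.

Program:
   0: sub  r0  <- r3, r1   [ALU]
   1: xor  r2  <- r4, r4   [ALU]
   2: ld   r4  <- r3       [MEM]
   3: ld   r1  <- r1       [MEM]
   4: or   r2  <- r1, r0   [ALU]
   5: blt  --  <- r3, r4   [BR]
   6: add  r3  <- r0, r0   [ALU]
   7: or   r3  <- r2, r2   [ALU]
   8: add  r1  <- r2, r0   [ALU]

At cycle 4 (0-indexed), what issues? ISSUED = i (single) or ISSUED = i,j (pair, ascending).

  cy0 -> i0,i1 (sub xor) pair
  cy1 -> i2 (ld) no-port MEM/MEM
  cy2 -> i3 (ld) RAW r1
  cy3 -> i4,i5 (or blt) pair
  cy4 -> i6 (add) WAW r3
  cy5 -> i7,i8 (or add) pair

ISSUED = 6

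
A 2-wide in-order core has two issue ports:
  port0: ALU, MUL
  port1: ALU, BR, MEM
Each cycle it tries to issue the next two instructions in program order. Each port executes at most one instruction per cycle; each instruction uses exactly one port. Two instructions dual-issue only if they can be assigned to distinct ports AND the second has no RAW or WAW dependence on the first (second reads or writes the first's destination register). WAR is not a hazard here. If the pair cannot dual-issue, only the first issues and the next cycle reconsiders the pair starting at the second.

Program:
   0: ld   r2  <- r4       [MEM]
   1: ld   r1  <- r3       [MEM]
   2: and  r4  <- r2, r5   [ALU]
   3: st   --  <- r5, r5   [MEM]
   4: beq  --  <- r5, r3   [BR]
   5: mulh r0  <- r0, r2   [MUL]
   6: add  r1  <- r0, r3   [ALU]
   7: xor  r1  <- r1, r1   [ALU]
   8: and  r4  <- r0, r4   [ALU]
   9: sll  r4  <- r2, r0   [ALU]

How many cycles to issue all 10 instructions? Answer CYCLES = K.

CYCLES = 7

0. ld @i0  | no-port MEM/MEM
1. ld;and @i1,i2  | dual
2. st @i3  | no-port MEM/BR
3. beq;mulh @i4,i5  | dual
4. add @i6  | RAW+WAW r1
5. xor;and @i7,i8  | dual
6. sll @i9  | tail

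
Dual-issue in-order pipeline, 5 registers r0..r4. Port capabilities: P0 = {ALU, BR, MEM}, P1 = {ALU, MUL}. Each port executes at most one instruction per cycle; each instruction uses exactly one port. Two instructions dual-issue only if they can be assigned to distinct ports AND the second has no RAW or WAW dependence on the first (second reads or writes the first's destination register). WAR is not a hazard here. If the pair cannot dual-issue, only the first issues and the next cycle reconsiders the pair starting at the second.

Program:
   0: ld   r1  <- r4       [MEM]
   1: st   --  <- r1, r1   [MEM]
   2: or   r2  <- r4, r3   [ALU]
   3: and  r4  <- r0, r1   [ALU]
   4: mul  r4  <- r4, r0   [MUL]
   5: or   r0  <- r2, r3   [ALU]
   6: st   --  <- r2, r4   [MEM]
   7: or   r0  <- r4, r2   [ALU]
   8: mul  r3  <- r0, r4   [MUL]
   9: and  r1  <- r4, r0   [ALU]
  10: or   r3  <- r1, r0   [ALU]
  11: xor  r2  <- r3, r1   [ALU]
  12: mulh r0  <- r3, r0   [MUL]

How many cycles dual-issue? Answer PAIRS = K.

PAIRS = 5

[0] i0  ld  -- no-port MEM/MEM
[1] i1&i2  st;or  -- pair
[2] i3  and  -- RAW+WAW r4
[3] i4&i5  mul;or  -- pair
[4] i6&i7  st;or  -- pair
[5] i8&i9  mul;and  -- pair
[6] i10  or  -- RAW r3
[7] i11&i12  xor;mulh  -- pair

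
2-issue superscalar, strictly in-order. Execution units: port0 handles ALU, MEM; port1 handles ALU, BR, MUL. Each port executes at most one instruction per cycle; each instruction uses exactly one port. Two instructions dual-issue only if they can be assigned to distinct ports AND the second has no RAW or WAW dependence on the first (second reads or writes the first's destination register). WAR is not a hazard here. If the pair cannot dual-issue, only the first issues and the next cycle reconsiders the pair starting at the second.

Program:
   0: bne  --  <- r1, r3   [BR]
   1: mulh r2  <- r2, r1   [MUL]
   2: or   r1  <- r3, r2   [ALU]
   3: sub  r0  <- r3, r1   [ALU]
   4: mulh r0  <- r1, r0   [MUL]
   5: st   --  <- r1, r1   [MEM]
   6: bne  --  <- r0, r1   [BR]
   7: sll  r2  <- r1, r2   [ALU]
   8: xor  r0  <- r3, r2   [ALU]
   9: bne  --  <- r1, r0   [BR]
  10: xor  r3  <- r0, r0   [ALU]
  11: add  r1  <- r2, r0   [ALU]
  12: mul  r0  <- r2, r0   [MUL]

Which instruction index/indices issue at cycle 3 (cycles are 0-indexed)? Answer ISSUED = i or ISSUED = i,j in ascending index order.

ISSUED = 3

t=0 i0:bne ; no-port BR/MUL
t=1 i1:mulh ; RAW r2
t=2 i2:or ; RAW r1
t=3 i3:sub ; RAW+WAW r0
t=4 i4/i5:mulh/st ; dual
t=5 i6/i7:bne/sll ; dual
t=6 i8:xor ; RAW r0
t=7 i9/i10:bne/xor ; dual
t=8 i11/i12:add/mul ; dual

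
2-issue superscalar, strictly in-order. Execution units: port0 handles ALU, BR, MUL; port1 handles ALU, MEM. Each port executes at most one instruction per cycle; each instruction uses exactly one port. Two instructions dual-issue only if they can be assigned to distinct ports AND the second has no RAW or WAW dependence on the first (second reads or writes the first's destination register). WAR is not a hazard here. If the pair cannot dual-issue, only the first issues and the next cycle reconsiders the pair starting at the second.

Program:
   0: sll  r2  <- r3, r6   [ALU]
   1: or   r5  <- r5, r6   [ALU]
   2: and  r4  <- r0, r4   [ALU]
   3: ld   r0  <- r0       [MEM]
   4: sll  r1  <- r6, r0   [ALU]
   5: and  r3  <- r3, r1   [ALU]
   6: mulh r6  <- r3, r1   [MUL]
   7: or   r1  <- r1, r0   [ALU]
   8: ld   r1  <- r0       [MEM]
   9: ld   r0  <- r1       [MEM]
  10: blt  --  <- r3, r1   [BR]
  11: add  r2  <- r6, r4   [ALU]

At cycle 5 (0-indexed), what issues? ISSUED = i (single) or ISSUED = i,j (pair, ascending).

ISSUED = 8

  cy0 -> i0,i1 (sll or) 2-wide
  cy1 -> i2,i3 (and ld) 2-wide
  cy2 -> i4 (sll) RAW r1
  cy3 -> i5 (and) RAW r3
  cy4 -> i6,i7 (mulh or) 2-wide
  cy5 -> i8 (ld) no-port MEM/MEM
  cy6 -> i9,i10 (ld blt) 2-wide
  cy7 -> i11 (add) tail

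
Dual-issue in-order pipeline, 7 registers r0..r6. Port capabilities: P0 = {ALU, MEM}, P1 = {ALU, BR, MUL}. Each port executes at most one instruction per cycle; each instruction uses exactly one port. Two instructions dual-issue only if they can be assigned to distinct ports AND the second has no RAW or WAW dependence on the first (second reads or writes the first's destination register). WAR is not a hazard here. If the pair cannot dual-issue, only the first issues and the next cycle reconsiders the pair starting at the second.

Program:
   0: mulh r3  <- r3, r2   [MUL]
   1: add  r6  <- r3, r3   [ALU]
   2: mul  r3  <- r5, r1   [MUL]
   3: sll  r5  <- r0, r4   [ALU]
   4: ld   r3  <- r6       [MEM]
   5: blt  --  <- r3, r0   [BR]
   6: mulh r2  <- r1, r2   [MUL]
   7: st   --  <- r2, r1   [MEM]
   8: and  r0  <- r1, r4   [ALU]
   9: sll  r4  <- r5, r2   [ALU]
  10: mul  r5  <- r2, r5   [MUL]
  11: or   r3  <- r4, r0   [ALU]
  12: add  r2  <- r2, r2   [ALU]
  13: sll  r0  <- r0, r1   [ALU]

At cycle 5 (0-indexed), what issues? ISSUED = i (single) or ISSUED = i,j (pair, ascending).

0. mulh.MUL @i0  | RAW r3
1. add.ALU mul.MUL @i1&i2  | dual
2. sll.ALU ld.MEM @i3&i4  | dual
3. blt.BR @i5  | no-port BR/MUL
4. mulh.MUL @i6  | RAW r2
5. st.MEM and.ALU @i7&i8  | dual
6. sll.ALU mul.MUL @i9&i10  | dual
7. or.ALU add.ALU @i11&i12  | dual
8. sll.ALU @i13  | tail

ISSUED = 7,8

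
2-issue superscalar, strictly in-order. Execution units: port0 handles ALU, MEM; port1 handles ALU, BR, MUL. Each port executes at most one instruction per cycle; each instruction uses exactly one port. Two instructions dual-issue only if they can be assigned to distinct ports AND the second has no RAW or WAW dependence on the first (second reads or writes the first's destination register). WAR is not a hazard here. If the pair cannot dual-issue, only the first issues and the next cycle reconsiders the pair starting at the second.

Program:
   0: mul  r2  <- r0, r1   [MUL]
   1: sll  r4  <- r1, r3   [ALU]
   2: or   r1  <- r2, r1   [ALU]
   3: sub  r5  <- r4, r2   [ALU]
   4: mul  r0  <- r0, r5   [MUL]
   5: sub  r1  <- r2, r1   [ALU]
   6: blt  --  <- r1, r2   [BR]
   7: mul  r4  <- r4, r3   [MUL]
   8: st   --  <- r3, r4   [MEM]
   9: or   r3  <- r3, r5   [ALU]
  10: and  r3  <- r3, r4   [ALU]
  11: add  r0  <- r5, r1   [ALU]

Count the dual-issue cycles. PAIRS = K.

[0] i0/i1  mul;sll  -- dual
[1] i2/i3  or;sub  -- dual
[2] i4/i5  mul;sub  -- dual
[3] i6  blt  -- no-port BR/MUL
[4] i7  mul  -- RAW r4
[5] i8/i9  st;or  -- dual
[6] i10/i11  and;add  -- dual

PAIRS = 5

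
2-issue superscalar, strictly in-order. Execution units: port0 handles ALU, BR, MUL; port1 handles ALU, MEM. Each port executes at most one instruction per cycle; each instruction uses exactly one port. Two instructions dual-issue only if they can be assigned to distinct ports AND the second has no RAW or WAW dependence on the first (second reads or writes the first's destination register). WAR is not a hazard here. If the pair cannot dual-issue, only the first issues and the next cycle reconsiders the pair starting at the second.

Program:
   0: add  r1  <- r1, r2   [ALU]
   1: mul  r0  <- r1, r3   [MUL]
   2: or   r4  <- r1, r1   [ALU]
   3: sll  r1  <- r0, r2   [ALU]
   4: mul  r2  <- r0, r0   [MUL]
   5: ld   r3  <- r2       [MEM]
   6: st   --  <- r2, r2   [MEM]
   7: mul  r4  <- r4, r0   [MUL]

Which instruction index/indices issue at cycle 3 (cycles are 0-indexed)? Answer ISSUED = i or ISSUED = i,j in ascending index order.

ISSUED = 5

  cy0 -> i0 (add) RAW r1
  cy1 -> i1/i2 (mul or) 2-wide
  cy2 -> i3/i4 (sll mul) 2-wide
  cy3 -> i5 (ld) no-port MEM/MEM
  cy4 -> i6/i7 (st mul) 2-wide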